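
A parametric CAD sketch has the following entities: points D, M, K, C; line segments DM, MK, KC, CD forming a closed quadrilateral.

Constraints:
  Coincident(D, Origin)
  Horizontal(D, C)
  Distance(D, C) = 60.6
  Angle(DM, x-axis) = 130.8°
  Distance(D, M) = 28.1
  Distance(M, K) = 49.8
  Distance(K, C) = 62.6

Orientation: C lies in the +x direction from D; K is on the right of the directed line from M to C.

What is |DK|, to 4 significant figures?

24.00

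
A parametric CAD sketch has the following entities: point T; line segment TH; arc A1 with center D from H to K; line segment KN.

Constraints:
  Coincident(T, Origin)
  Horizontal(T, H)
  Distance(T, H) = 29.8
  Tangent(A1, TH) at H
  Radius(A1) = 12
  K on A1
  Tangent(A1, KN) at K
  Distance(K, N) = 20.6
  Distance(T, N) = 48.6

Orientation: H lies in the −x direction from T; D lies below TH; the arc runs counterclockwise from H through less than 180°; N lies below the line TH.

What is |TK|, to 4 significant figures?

44.13

Checks: |DK| = 12.00 ✓; ∠(DK, KN) = 90.00° ✓; |KN| = 20.60 ✓; |TN| = 48.60 ✓.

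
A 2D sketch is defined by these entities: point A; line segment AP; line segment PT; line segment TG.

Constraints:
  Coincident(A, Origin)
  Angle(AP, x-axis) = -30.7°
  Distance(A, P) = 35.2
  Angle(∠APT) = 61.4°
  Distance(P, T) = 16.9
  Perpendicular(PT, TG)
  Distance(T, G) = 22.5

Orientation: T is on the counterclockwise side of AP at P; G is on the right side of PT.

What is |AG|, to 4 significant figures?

53.41

A is at the origin; AP runs at -30.7° with length 35.2, so P = 35.2·(cos -30.7°, sin -30.7°) = (30.27, -17.97). ∠APT = 61.4°, so PT runs at -30.7° + (180° − 61.4°) = 87.90° from the x-axis; with |PT| = 16.9, T = P + 16.9·(cos 87.90°, sin 87.90°) = (30.89, -1.082). PT is perpendicular to TG; with |TG| = 22.5 on the right of PT, G = T + 22.5·(0.9993, -0.03664) = (53.37, -1.907). Then |AG| = |G − A| = 53.41.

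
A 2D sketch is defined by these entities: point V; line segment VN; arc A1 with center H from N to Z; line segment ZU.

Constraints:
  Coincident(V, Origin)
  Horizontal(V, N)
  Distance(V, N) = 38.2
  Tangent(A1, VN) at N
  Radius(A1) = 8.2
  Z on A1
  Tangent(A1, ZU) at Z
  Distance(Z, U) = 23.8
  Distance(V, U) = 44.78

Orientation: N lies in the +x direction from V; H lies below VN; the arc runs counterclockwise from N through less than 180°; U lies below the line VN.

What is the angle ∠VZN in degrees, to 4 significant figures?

117.9°

V is at the origin; VN is horizontal with |VN| = 38.2 and N on the +x side, so N = (38.20, 0.000). Since A1 is tangent to VN there, HN ⟂ VN, so H = N + (0, -8.2) = (38.20, -8.200). Since HZ ⟂ ZU (tangency), |HU| = √(8.2² + 23.8²) = 25.17 regardless of where Z sits on A1. So U lies on both circle(V, 44.78) and circle(H, 25.17); the below-VN intersection is U = (30.99, -32.32). Z is the foot of the tangent from U: Z = (30.01, -8.540).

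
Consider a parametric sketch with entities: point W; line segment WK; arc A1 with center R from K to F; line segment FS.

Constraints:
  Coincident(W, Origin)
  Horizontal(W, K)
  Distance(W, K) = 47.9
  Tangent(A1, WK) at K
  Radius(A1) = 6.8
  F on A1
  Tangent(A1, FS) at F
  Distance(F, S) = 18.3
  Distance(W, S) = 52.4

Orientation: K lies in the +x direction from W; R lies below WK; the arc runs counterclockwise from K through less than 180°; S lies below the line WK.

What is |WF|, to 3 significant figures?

42.1

W is at the origin; W and K share the same y with |WK| = 47.9 and K on the +x side, so K = (47.9, 0.00). Since A1 is tangent to WK there, RK ⟂ WK, so R = K + (0, -6.8) = (47.9, -6.80). Since RF ⟂ FS (tangency), |RS| = √(6.8² + 18.3²) = 19.5 regardless of where F sits on A1. So S lies on both circle(W, 52.4) and circle(R, 19.5); the below-WK intersection is S = (45.4, -26.2). F is the foot of the tangent from S: F = (41.3, -8.33).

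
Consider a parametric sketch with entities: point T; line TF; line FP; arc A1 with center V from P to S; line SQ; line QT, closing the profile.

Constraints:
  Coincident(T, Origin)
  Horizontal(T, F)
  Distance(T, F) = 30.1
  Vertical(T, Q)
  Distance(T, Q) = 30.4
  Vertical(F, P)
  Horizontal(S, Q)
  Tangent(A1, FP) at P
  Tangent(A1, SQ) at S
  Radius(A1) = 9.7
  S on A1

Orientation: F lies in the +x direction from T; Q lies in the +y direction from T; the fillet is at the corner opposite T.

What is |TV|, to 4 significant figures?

29.06

T is at the origin; T and F share the same y with |TF| = 30.1 and F on the +x side, so F = (30.10, 0.000). T and Q share the same x with |TQ| = 30.4 and Q on the +y side, so Q = (0.000, 30.40). The virtual corner opposite T is at (30.10, 30.40). A1 meets FP tangentially, so VP is at right angles to FP and the tangent condition forces VS to be normal to SQ, with radius 9.7, so the center V sits 9.7 in from both sides at V = (20.40, 20.70). Then |TV| = |V − T| = 29.06.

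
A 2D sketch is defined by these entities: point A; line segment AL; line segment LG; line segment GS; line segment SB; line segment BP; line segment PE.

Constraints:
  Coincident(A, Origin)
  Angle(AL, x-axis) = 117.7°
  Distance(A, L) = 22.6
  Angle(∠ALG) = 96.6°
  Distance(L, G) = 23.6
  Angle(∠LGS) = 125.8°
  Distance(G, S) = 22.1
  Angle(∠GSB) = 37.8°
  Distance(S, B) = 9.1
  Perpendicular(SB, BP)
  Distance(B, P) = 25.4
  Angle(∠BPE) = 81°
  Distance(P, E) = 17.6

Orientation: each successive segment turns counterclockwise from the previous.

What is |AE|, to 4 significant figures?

58.57

A is at the origin; AL runs at 117.7° with length 22.6, so L = (-10.51, 20.01). ∠ALG = 96.6° gives LG at -158.9° from the x-axis; with |LG| = 23.6, G = (-32.52, 11.51). ∠LGS = 125.8° gives GS at -104.7° from the x-axis; with |GS| = 22.1, S = (-38.13, -9.863). ∠GSB = 37.8° gives SB at 37.50° from the x-axis; with |SB| = 9.1, B = (-30.91, -4.323). The perpendicularity gives BP at right angles to SB, so BP runs at 127.5°; with |BP| = 25.4, P = (-46.37, 15.83). ∠BPE = 81.0° gives PE at -133.5° from the x-axis; with |PE| = 17.6, E = (-58.49, 3.062). Then |AE| = |E − A| = 58.57.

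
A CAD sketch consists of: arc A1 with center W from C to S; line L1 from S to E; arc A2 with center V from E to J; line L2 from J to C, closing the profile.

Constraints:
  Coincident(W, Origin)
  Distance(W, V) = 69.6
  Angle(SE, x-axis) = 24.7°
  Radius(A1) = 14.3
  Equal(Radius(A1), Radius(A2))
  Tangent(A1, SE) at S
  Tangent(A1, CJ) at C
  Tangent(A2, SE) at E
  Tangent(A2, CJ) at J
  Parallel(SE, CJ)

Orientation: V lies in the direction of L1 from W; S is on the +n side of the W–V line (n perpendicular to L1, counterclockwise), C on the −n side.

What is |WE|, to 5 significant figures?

71.054

The slot axis is L1's direction at 24.7°, so u = (cos 24.7°, sin 24.7°) = (0.90851, 0.41787) and n = (−sin 24.7°, cos 24.7°) = (-0.41787, 0.90851). W is at the origin and V lies 69.6 along u from W, so V = 69.6·u = (63.232, 29.084). Tangency of A1 to both parallel lines with radius 14.3 puts S and C at W ± 14.3·n: S = (-5.9755, 12.992), C = (5.9755, -12.992). Equal radii place E and J the same way about V: E = V + 14.3·n = (57.257, 42.075), J = V − 14.3·n = (69.208, 16.092). Then |WE| = |E − W| = 71.054.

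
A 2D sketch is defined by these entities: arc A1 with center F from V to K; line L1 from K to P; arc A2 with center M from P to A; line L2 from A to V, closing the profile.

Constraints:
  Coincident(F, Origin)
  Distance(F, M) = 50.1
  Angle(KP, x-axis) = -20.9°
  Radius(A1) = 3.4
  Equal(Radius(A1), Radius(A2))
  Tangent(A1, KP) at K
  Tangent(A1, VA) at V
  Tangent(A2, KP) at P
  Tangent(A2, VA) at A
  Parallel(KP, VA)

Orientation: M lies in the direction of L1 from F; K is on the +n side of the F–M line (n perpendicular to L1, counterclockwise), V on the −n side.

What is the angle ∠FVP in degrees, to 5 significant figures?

82.271°

Tangency of A1 to both parallel lines with radius 3.4 puts K and V at F ± 3.4·n: K = (1.2129, 3.1763), V = (-1.2129, -3.1763). Equal radii place P and A the same way about M: P = M + 3.4·n = (48.017, -14.696), A = M − 3.4·n = (45.591, -21.049). Then cos ∠FVP = VF·VP / (|VF||VP|), giving 82.271°.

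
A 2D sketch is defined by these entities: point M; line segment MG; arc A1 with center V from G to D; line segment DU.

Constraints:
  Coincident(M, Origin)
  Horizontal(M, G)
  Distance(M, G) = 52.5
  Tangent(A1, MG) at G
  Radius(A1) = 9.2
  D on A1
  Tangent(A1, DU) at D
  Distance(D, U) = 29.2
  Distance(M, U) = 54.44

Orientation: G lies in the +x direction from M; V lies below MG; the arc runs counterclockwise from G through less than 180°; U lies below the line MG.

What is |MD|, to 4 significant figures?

44.12

M is at the origin; MG is horizontal with |MG| = 52.5 and G on the +x side, so G = (52.50, 0.000). Tangency of A1 to MG means the radius VG is perpendicular to MG, so V = G + (0, -9.2) = (52.50, -9.200). Since VD ⟂ DU (tangency), |VU| = √(9.2² + 29.2²) = 30.62 regardless of where D sits on A1. So U lies on both circle(M, 54.44) and circle(V, 30.62); the below-MG intersection is U = (39.86, -37.08). D is the foot of the tangent from U: D = (43.37, -8.094).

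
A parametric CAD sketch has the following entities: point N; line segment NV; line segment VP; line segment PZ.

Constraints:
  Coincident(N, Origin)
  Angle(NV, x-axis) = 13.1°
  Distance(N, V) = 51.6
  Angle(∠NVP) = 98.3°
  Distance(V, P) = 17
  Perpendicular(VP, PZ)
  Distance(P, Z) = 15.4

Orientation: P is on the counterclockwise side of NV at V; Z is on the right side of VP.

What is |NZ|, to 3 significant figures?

70.8

N is at the origin; NV runs at 13.1° with length 51.6, so V = 51.6·(cos 13.1°, sin 13.1°) = (50.3, 11.7). ∠NVP = 98.3°, so VP runs at 13.1° + (180° − 98.3°) = 94.8° from the x-axis; with |VP| = 17.0, P = V + 17.0·(cos 94.8°, sin 94.8°) = (48.8, 28.6). VP is perpendicular to PZ; with |PZ| = 15.4 on the right of VP, Z = P + 15.4·(0.996, 0.0837) = (64.2, 29.9). Then |NZ| = |Z − N| = 70.8.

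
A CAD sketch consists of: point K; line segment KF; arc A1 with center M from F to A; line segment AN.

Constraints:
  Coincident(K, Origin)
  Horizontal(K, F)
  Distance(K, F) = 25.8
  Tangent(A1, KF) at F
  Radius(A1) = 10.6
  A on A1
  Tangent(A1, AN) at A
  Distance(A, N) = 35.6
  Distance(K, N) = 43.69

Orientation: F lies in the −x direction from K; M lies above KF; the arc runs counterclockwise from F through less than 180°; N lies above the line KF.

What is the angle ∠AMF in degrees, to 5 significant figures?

77.347°

K is at the origin; KF is horizontal with |KF| = 25.8 and F on the −x side, so F = (-25.800, 0.0000). Since A1 is tangent to KF there, MF ⟂ KF, so M = F + (0, 10.6) = (-25.800, 10.600). Since MA ⟂ AN (tangency), |MN| = √(10.6² + 35.6²) = 37.145 regardless of where A sits on A1. So N lies on both circle(K, 43.69) and circle(M, 37.145); the above-KF intersection is N = (-7.6591, 43.013). A is the foot of the tangent from N: A = (-15.457, 8.2780).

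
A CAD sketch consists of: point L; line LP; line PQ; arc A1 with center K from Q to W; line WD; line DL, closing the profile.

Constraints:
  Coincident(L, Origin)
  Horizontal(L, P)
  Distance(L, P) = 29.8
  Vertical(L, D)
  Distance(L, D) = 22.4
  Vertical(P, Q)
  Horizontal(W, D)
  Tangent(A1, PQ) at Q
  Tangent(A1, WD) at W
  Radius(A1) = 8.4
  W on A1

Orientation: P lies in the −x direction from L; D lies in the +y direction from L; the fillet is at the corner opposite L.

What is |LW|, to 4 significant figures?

30.98

The virtual corner opposite L is at (-29.80, 22.40). Tangency of A1 to PQ means the radius KQ is perpendicular to PQ and A1 meets WD tangentially, so KW is at right angles to WD, with radius 8.4, so the center K sits 8.4 in from both sides at K = (-21.40, 14.00). That places the tangent points at Q = (-29.80, 14.00) on PQ and W = (-21.40, 22.40) on WD. Then |LW| = |W − L| = 30.98.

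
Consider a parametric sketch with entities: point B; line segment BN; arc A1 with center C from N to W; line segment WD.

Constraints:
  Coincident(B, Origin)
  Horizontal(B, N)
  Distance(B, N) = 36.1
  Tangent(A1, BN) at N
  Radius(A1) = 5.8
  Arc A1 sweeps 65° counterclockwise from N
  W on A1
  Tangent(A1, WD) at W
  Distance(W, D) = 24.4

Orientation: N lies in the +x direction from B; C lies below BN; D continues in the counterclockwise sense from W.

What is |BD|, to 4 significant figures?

32.71

B is at the origin; BN is horizontal with |BN| = 36.1 and N on the +x side, so N = (36.10, 0.000). Tangency of A1 to BN means the radius CN is perpendicular to BN, so C = N + (0, -5.8) = (36.10, -5.800). On A1, N sits at bearing 90° from C; a 65° counterclockwise sweep puts W at bearing 155°, so W = C + 5.8·(cos 155°, sin 155°) = (30.84, -3.349). A1 meets WD tangentially, so CW is at right angles to WD, so WD runs along (−sin 155°, cos 155°); with |WD| = 24.4, D = (20.53, -25.46). Then |BD| = |D − B| = 32.71.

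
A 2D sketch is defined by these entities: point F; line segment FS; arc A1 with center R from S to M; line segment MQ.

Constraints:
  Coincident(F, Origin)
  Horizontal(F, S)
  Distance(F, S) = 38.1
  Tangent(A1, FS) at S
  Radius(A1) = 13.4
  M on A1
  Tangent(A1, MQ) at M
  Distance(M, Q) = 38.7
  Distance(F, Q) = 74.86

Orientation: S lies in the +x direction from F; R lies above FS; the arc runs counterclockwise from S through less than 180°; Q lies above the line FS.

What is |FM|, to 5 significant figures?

52.848

F is at the origin; FS is horizontal with |FS| = 38.1 and S on the +x side, so S = (38.100, 0.0000). Tangency of A1 to FS means the radius RS is perpendicular to FS, so R = S + (0, 13.4) = (38.100, 13.400). Since RM ⟂ MQ (tangency), |RQ| = √(13.4² + 38.7²) = 40.954 regardless of where M sits on A1. So Q lies on both circle(F, 74.86) and circle(R, 40.954); the above-FS intersection is Q = (55.126, 50.647). M is the foot of the tangent from Q: M = (51.439, 12.123).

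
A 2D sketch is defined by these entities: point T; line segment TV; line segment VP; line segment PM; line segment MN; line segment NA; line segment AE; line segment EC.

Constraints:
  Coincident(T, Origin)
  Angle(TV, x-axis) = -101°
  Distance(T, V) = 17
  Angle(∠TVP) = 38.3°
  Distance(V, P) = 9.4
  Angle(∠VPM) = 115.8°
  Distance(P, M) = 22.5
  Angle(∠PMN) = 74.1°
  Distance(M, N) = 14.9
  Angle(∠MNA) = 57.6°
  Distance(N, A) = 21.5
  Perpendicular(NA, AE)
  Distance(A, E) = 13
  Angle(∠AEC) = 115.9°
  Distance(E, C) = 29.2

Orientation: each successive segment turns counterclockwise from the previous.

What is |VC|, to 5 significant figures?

45.566

T is at the origin; TV runs at -101.0° with length 17.0, so V = (-3.2438, -16.688). ∠TVP = 38.3° gives VP at 40.700° from the x-axis; with |VP| = 9.4, P = (3.8827, -10.558). ∠VPM = 115.8° gives PM at 104.90° from the x-axis; with |PM| = 22.5, M = (-1.9028, 11.186). ∠PMN = 74.1° gives MN at -149.20° from the x-axis; with |MN| = 14.9, N = (-14.701, 3.5561). ∠MNA = 57.6° gives NA at -26.800° from the x-axis; with |NA| = 21.5, A = (4.4893, -6.1378). NA is perpendicular to AE, so AE runs at 63.200°; with |AE| = 13.0, E = (10.351, 5.4658). ∠AEC = 115.9° gives EC at 127.30° from the x-axis; with |EC| = 29.2, C = (-7.3441, 28.694). Then |VC| = |C − V| = 45.566.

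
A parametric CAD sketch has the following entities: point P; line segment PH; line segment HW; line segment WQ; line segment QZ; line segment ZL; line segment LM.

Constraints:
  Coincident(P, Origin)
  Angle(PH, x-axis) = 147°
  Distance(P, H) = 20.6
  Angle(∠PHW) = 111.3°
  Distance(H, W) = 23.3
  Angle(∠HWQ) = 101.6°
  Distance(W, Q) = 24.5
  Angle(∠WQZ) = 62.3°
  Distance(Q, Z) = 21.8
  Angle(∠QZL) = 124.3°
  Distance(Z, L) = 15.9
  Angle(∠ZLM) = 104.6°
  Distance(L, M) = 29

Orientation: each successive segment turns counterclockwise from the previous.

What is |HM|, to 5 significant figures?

29.628

∠QZL = 124.3° gives ZL at 107.50° from the x-axis; with |ZL| = 15.9, L = (-17.494, 7.5544). ∠ZLM = 104.6° gives LM at -177.10° from the x-axis; with |LM| = 29.0, M = (-46.457, 6.0872). Then |HM| = |M − H| = 29.628.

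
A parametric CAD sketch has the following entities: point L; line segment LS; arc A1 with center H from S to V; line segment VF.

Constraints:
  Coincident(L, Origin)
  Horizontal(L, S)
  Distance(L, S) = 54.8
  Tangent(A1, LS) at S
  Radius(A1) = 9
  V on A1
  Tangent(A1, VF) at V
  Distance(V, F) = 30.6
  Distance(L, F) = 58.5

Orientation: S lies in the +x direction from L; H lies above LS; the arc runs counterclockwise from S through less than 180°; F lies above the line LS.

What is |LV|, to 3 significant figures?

63.7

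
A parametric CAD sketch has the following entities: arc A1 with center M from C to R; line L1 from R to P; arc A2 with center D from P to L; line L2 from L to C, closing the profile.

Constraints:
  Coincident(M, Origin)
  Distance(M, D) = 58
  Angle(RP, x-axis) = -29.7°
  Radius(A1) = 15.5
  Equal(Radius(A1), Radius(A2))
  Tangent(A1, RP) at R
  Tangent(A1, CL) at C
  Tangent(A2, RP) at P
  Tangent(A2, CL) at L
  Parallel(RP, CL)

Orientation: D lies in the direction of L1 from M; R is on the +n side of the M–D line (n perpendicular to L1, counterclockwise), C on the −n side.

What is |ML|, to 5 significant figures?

60.035

The slot axis is L1's direction at -29.7°, so u = (cos -29.7°, sin -29.7°) = (0.86863, -0.49546) and n = (−sin -29.7°, cos -29.7°) = (0.49546, 0.86863). M is at the origin and D lies 58.0 along u from M, so D = 58.0·u = (50.381, -28.737). Tangency of A1 to both parallel lines with radius 15.5 puts R and C at M ± 15.5·n: R = (7.6796, 13.464), C = (-7.6796, -13.464). Equal radii place P and L the same way about D: P = D + 15.5·n = (58.060, -15.273), L = D − 15.5·n = (42.701, -42.200). Then |ML| = |L − M| = 60.035.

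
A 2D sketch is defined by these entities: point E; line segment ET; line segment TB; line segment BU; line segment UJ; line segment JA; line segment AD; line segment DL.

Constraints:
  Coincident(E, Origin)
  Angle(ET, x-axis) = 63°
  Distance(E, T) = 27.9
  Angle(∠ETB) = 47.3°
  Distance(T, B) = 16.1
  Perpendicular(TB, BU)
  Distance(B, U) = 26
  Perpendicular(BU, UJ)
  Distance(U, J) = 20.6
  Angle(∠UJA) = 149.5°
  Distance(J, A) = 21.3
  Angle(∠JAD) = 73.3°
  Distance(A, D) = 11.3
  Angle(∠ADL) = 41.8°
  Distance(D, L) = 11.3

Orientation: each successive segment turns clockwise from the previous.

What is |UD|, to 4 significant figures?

35.80

∠UJA = 149.5° gives JA at 79.80° from the x-axis; with |JA| = 21.3, A = (-9.508, 41.02). ∠JAD = 73.3° gives AD at -26.90° from the x-axis; with |AD| = 11.3, D = (0.5692, 35.91). Then |UD| = |D − U| = 35.80.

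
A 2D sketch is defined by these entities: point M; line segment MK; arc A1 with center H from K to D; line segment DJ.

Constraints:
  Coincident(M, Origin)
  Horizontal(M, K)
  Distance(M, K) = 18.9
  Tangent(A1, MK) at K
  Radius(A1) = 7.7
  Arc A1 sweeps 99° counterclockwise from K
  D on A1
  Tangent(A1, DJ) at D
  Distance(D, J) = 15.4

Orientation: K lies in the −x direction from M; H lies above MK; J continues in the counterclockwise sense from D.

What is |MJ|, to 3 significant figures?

27.7

M is at the origin; MK is horizontal with |MK| = 18.9 and K on the −x side, so K = (-18.9, 0.00). A1 meets MK tangentially, so HK is at right angles to MK, so H = K + (0, 7.7) = (-18.9, 7.70). On A1, K sits at bearing -90° from H; a 99° counterclockwise sweep puts D at bearing 9°, so D = H + 7.7·(cos 9°, sin 9°) = (-11.3, 8.90). The tangent condition forces HD to be normal to DJ, so DJ runs along (−sin 9°, cos 9°); with |DJ| = 15.4, J = (-13.7, 24.1). Then |MJ| = |J − M| = 27.7.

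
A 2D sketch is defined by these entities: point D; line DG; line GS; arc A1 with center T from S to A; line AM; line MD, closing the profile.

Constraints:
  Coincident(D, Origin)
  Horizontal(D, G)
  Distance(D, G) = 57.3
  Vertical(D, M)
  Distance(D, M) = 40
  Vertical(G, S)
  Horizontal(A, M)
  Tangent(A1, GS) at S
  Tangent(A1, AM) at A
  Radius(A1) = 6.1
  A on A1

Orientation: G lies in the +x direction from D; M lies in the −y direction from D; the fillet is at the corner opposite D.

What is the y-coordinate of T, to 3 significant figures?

-33.9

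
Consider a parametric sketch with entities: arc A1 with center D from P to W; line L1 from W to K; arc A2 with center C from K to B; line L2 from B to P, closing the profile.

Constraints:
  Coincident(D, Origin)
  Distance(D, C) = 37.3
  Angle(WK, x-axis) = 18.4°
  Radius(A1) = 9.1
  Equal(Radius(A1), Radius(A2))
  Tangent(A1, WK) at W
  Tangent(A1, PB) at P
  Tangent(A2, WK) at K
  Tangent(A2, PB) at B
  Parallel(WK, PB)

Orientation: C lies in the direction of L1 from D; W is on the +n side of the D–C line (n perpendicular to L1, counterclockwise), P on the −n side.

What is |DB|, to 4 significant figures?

38.39

Tangency of A1 to both parallel lines with radius 9.1 puts W and P at D ± 9.1·n: W = (-2.872, 8.635), P = (2.872, -8.635). Equal radii place K and B the same way about C: K = C + 9.1·n = (32.52, 20.41), B = C − 9.1·n = (38.27, 3.139). Then |DB| = |B − D| = 38.39.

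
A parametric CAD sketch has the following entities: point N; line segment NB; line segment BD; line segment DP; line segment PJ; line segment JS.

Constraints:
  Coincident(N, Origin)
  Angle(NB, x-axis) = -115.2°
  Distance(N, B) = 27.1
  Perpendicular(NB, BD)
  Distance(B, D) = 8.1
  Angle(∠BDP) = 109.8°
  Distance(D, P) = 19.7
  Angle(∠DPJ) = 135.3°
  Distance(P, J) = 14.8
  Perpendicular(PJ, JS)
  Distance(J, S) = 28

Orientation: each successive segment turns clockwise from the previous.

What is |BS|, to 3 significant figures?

26.3

N is at the origin; NB runs at -115.2° with length 27.1, so B = (-11.5, -24.5). The perpendicularity gives BD at right angles to NB, so BD runs at 155°; with |BD| = 8.1, D = (-18.9, -21.1). ∠BDP = 109.8° gives DP at 84.6° from the x-axis; with |DP| = 19.7, P = (-17.0, -1.46). ∠DPJ = 135.3° gives PJ at 39.9° from the x-axis; with |PJ| = 14.8, J = (-5.66, 8.03). The perpendicularity gives JS at right angles to PJ, so JS runs at -50.1°; with |JS| = 28.0, S = (12.3, -13.4). Then |BS| = |S − B| = 26.3.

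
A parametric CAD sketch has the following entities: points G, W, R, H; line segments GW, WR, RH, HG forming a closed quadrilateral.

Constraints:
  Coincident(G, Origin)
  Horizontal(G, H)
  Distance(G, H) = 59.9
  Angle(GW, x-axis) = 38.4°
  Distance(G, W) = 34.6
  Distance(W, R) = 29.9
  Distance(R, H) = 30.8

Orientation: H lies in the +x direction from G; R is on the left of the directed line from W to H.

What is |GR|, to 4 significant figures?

63.44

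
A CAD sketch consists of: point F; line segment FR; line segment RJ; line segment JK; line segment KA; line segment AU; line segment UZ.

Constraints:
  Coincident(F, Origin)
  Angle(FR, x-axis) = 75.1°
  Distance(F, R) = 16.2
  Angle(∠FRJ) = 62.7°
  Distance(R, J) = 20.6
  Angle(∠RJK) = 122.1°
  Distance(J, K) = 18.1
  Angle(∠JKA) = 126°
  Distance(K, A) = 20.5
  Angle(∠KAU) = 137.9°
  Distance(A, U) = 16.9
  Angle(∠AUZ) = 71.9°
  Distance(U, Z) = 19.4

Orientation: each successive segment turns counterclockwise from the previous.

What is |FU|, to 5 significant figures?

27.366

F is at the origin; FR runs at 75.1° with length 16.2, so R = (4.1656, 15.655). ∠FRJ = 62.7° gives RJ at -167.60° from the x-axis; with |RJ| = 20.6, J = (-15.954, 11.232). ∠RJK = 122.1° gives JK at -109.70° from the x-axis; with |JK| = 18.1, K = (-22.055, -5.8089). ∠JKA = 126.0° gives KA at -55.700° from the x-axis; with |KA| = 20.5, A = (-10.503, -22.744). ∠KAU = 137.9° gives AU at -13.600° from the x-axis; with |AU| = 16.9, U = (5.9231, -26.718). Then |FU| = |U − F| = 27.366.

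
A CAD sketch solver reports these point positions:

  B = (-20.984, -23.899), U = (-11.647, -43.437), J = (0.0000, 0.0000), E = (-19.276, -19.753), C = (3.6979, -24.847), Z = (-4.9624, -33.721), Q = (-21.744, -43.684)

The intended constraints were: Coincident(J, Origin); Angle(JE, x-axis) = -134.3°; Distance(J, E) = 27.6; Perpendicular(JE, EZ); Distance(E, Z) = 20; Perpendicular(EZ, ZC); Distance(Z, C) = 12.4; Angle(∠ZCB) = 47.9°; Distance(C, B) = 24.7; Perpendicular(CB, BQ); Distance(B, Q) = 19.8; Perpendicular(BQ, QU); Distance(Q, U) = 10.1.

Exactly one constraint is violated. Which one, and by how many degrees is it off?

Perpendicular(BQ, QU) — off by 3.60°.

J = (0.00, 0.00) ✓; JE at -134.3° ✓; |JE| = 27.60 ✓; ∠(JE, EZ) = 90.00° ✓; |EZ| = 20.00 ✓; ∠(EZ, ZC) = 90.00° ✓; |ZC| = 12.40 ✓; ∠ZCB = 47.90° ✓; |CB| = 24.70 ✓; ∠(CB, BQ) = 90.00° ✓; |BQ| = 19.80 ✓; ∠(BQ, QU) = 93.60° ✗; |QU| = 10.10 ✓.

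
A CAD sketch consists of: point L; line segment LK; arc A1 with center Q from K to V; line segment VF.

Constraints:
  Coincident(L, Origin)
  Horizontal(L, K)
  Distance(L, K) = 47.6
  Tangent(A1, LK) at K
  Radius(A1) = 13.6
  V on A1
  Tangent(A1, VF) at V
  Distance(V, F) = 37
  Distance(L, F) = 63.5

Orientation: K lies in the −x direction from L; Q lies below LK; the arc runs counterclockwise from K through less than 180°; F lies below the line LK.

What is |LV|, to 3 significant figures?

62.5

L is at the origin; L and K share the same y with |LK| = 47.6 and K on the −x side, so K = (-47.6, 0.00). Tangency of A1 to LK means the radius QK is perpendicular to LK, so Q = K + (0, -13.6) = (-47.6, -13.6). Since QV ⟂ VF (tangency), |QF| = √(13.6² + 37.0²) = 39.4 regardless of where V sits on A1. So F lies on both circle(L, 63.5) and circle(Q, 39.4); the below-LK intersection is F = (-37.0, -51.6). V is the foot of the tangent from F: V = (-58.6, -21.5).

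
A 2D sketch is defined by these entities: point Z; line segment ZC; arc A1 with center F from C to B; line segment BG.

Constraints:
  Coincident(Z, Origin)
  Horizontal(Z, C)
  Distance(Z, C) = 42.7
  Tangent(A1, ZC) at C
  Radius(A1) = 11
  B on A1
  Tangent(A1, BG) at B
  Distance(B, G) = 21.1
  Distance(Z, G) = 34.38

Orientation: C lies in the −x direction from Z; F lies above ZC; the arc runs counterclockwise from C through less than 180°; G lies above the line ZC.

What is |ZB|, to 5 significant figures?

33.400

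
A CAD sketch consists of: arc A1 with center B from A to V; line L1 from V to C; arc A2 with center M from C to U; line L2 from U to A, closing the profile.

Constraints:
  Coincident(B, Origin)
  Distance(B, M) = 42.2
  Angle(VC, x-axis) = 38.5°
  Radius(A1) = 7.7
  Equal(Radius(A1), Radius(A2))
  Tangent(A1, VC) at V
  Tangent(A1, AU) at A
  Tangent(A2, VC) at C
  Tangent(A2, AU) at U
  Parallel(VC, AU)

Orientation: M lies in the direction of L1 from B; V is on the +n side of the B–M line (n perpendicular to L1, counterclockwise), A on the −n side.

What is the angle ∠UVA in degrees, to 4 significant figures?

69.95°

The slot axis is L1's direction at 38.5°, so u = (cos 38.5°, sin 38.5°) = (0.7826, 0.6225) and n = (−sin 38.5°, cos 38.5°) = (-0.6225, 0.7826). B is at the origin and M lies 42.2 along u from B, so M = 42.2·u = (33.03, 26.27). Tangency of A1 to both parallel lines with radius 7.7 puts V and A at B ± 7.7·n: V = (-4.793, 6.026), A = (4.793, -6.026). Equal radii place C and U the same way about M: C = M + 7.7·n = (28.23, 32.30), U = M − 7.7·n = (37.82, 20.24). Then cos ∠UVA = VU·VA / (|VU||VA|), giving 69.95°.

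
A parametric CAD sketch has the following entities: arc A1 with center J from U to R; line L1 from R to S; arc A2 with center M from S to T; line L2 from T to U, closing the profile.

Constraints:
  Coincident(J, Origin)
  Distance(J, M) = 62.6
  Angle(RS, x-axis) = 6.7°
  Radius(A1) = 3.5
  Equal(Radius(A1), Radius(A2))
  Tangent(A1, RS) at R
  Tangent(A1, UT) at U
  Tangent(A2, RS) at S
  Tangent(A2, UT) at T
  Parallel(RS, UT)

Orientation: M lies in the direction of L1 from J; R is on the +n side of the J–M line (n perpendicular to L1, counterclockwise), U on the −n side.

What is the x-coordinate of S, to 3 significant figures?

61.8

The slot axis is L1's direction at 6.7°, so u = (cos 6.7°, sin 6.7°) = (0.993, 0.117) and n = (−sin 6.7°, cos 6.7°) = (-0.117, 0.993). J is at the origin and M lies 62.6 along u from J, so M = 62.6·u = (62.2, 7.30). Tangency of A1 to both parallel lines with radius 3.5 puts R and U at J ± 3.5·n: R = (-0.408, 3.48), U = (0.408, -3.48). Equal radii place S and T the same way about M: S = M + 3.5·n = (61.8, 10.8), T = M − 3.5·n = (62.6, 3.83). So S.x = 61.8.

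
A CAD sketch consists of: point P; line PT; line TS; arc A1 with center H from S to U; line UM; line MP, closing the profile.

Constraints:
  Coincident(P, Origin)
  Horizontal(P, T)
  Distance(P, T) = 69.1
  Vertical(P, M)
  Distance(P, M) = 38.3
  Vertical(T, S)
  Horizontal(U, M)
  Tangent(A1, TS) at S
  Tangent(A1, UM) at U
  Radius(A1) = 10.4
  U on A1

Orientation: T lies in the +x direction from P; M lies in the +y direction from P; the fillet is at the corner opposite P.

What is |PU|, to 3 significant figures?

70.1

The virtual corner opposite P is at (69.1, 38.3). A1 meets TS tangentially, so HS is at right angles to TS and since A1 is tangent to UM there, HU ⟂ UM, with radius 10.4, so the center H sits 10.4 in from both sides at H = (58.7, 27.9). That places the tangent points at S = (69.1, 27.9) on TS and U = (58.7, 38.3) on UM. Then |PU| = |U − P| = 70.1.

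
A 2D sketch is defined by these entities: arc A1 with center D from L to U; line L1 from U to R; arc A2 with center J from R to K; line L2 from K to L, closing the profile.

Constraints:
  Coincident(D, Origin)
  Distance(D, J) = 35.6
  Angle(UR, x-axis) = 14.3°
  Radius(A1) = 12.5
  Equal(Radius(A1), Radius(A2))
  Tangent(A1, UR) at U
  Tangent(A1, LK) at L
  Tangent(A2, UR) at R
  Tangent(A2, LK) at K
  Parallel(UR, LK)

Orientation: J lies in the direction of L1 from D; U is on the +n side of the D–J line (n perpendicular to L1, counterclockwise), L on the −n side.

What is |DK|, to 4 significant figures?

37.73

The slot axis is L1's direction at 14.3°, so u = (cos 14.3°, sin 14.3°) = (0.9690, 0.2470) and n = (−sin 14.3°, cos 14.3°) = (-0.2470, 0.9690). D is at the origin and J lies 35.6 along u from D, so J = 35.6·u = (34.50, 8.793). Tangency of A1 to both parallel lines with radius 12.5 puts U and L at D ± 12.5·n: U = (-3.087, 12.11), L = (3.087, -12.11). Equal radii place R and K the same way about J: R = J + 12.5·n = (31.41, 20.91), K = J − 12.5·n = (37.58, -3.320). Then |DK| = |K − D| = 37.73.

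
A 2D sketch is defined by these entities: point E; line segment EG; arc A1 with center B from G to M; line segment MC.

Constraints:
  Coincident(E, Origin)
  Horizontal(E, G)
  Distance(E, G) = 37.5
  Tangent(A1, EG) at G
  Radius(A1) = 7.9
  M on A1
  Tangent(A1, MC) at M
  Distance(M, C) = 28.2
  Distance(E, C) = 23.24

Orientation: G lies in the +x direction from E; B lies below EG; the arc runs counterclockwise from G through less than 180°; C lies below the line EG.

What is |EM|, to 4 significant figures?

32.37

Checks: E = (0.00, 0.00) ✓; |BM| = 7.900 ✓; ∠(BM, MC) = 90.00° ✓; |MC| = 28.20 ✓; |EC| = 23.24 ✓.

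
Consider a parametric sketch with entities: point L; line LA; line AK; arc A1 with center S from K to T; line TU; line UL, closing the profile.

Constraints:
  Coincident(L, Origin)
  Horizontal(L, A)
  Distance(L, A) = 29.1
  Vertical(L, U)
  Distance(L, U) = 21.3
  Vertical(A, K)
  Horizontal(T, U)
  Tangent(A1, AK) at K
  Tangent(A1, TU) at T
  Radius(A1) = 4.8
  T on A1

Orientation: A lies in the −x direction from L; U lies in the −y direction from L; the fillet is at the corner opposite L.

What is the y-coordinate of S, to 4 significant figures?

-16.50

LU is vertical with |LU| = 21.3 and U on the −y side, so U = (0.000, -21.30). The virtual corner opposite L is at (-29.10, -21.30). Since A1 is tangent to AK there, SK ⟂ AK and A1 meets TU tangentially, so ST is at right angles to TU, with radius 4.8, so the center S sits 4.8 in from both sides at S = (-24.30, -16.50). So S.y = -16.50.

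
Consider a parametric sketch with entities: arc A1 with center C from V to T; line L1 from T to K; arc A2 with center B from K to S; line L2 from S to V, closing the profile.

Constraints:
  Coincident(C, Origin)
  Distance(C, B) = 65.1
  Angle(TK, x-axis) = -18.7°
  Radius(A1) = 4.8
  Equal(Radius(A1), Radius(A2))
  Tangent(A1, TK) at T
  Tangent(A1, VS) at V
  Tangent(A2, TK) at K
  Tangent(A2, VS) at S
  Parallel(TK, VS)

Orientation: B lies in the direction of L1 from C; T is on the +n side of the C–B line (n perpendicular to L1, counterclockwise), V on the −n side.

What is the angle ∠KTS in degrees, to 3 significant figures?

8.39°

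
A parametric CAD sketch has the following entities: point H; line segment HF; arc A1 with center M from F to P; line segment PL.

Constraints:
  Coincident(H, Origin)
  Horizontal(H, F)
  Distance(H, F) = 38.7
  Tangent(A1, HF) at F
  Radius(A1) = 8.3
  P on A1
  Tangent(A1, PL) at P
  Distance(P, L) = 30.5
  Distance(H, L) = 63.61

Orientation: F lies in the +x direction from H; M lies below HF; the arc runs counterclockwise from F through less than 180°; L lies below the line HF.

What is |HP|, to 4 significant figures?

35.02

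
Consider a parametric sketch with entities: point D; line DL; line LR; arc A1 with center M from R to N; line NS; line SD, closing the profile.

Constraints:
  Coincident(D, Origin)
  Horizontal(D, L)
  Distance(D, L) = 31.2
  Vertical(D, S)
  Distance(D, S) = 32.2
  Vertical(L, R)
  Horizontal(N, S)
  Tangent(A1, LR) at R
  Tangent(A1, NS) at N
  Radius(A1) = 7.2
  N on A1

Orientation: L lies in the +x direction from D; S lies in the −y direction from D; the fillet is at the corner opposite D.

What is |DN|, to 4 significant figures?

40.16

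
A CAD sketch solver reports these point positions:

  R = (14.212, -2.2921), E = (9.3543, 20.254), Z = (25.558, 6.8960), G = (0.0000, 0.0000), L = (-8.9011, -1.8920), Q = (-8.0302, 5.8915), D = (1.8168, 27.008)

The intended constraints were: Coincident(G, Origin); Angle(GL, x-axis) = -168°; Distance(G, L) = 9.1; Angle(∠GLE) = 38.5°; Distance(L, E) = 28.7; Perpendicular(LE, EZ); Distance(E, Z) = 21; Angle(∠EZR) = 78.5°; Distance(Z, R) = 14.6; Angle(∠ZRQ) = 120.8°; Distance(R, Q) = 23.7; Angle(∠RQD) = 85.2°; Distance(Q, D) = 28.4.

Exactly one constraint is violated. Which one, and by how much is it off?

Distance(Q, D) = 28.4 — off by 5.10.

G = (0.00, 0.00) ✓; GL at -168.0° ✓; |GL| = 9.100 ✓; ∠GLE = 38.50° ✓; |LE| = 28.70 ✓; ∠(LE, EZ) = 90.00° ✓; |EZ| = 21.00 ✓; ∠EZR = 78.50° ✓; |ZR| = 14.60 ✓; ∠ZRQ = 120.8° ✓; |RQ| = 23.70 ✓; ∠RQD = 85.20° ✓; |QD| = 23.30 ✗.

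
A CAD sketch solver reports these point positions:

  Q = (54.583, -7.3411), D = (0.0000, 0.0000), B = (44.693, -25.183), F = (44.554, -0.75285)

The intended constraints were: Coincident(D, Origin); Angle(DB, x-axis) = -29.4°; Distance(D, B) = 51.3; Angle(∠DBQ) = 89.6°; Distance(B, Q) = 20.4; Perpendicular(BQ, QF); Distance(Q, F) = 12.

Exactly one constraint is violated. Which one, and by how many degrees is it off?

Perpendicular(BQ, QF) — off by 4.30°.

D = (0.00, 0.00) ✓; DB at -29.40° ✓; |DB| = 51.30 ✓; ∠DBQ = 89.60° ✓; |BQ| = 20.40 ✓; ∠(BQ, QF) = 85.70° ✗; |QF| = 12.00 ✓.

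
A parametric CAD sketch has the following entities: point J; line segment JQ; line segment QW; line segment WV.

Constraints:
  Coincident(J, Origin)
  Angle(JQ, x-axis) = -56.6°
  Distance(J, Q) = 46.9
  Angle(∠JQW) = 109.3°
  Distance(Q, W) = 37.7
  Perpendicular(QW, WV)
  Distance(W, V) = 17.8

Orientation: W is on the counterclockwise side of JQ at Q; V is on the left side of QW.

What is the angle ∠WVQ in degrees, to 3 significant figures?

64.7°

∠JQW = 109.3°, so QW runs at -56.6° + (180° − 109.3°) = 14.1° from the x-axis; with |QW| = 37.7, W = Q + 37.7·(cos 14.1°, sin 14.1°) = (62.4, -30.0). QW ⟂ WV; with |WV| = 17.8 on the left of QW, V = W + 17.8·(-0.244, 0.970) = (58.0, -12.7). Then cos ∠WVQ = VW·VQ / (|VW||VQ|), giving 64.7°.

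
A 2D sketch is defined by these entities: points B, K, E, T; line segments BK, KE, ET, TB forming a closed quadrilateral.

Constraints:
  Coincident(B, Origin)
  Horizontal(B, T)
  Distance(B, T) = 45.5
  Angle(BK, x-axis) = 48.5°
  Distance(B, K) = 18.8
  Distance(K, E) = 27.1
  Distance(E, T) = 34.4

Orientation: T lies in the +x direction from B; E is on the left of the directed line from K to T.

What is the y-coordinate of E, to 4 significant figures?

31.97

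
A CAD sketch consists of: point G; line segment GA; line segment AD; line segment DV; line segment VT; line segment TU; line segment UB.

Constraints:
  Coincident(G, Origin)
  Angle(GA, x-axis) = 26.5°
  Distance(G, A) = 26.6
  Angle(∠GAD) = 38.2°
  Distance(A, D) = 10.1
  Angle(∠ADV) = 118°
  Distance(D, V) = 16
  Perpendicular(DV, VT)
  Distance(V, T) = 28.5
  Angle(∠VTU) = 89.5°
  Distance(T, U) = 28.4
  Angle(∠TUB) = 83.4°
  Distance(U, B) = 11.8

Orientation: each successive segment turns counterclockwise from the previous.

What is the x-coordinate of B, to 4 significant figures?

33.63

G is at the origin; GA runs at 26.5° with length 26.6, so A = (23.81, 11.87). ∠GAD = 38.2° gives AD at 168.3° from the x-axis; with |AD| = 10.1, D = (13.92, 13.92). ∠ADV = 118.0° gives DV at -129.7° from the x-axis; with |DV| = 16.0, V = (3.695, 1.607). DV ⟂ VT, so VT runs at -39.70°; with |VT| = 28.5, T = (25.62, -16.60). ∠VTU = 89.5° gives TU at 50.80° from the x-axis; with |TU| = 28.4, U = (43.57, 5.410). ∠TUB = 83.4° gives UB at 147.4° from the x-axis; with |UB| = 11.8, B = (33.63, 11.77). So B.x = 33.63.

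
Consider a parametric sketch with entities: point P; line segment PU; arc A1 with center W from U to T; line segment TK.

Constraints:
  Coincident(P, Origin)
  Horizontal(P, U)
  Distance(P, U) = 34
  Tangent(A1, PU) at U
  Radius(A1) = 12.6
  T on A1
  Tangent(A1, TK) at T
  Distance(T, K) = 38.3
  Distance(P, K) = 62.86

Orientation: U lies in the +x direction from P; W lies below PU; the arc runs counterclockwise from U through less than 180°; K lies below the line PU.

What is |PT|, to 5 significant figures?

27.528

P is at the origin; PU is horizontal with |PU| = 34.0 and U on the +x side, so U = (34.000, 0.0000). A1 meets PU tangentially, so WU is at right angles to PU, so W = U + (0, -12.6) = (34.000, -12.600). Since WT ⟂ TK (tangency), |WK| = √(12.6² + 38.3²) = 40.319 regardless of where T sits on A1. So K lies on both circle(P, 62.86) and circle(W, 40.319); the below-PU intersection is K = (33.925, -52.919). T is the foot of the tangent from K: T = (22.024, -16.515).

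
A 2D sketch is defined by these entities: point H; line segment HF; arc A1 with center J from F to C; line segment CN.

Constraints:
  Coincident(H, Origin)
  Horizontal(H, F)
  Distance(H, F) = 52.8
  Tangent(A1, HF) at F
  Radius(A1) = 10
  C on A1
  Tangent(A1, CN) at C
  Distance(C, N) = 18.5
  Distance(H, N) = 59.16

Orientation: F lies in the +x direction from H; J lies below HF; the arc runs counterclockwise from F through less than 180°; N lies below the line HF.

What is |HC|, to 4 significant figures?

45.64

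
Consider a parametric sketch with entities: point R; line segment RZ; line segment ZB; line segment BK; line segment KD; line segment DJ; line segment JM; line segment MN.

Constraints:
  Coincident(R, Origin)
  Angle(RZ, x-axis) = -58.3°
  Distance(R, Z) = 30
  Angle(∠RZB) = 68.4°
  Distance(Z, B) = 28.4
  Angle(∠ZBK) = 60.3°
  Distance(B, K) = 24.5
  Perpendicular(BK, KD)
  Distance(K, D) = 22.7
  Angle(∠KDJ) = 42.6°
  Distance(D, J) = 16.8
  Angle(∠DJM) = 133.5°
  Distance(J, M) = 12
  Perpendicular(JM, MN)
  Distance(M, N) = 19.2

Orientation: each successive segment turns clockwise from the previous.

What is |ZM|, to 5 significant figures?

26.308

∠KDJ = 42.6° gives DJ at -157.00° from the x-axis; with |DJ| = 16.8, J = (1.9430, -21.603). ∠DJM = 133.5° gives JM at 156.50° from the x-axis; with |JM| = 12.0, M = (-9.0617, -16.818). Then |ZM| = |M − Z| = 26.308.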